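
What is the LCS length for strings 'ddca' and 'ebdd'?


DP table for LCS of 'ddca' and 'ebdd':
       e  b  d  d
    0  0  0  0  0
  d 0  0  0  1  1
  d 0  0  0  1  2
  c 0  0  0  1  2
  a 0  0  0  1  2
LCS: 'dd'
LCS length = 2

2


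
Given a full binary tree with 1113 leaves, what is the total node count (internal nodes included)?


Leaf nodes (terminals): 1113
Internal nodes = n - 1 = 1113 - 1 = 1112
Total = leaves + internal = 1113 + 1112 = 2225

2225


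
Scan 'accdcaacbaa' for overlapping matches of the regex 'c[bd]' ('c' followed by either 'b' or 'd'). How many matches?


Pattern: c[bd] means 'c' followed by either 'b' or 'd'.
Scanning 'accdcaacbaa' position-by-position:
  Pos 0: window 'ac' -> no
  Pos 1: window 'cc' -> no
  Pos 2: window 'cd' -> MATCH
  Pos 3: window 'dc' -> no
  Pos 4: window 'ca' -> no
  Pos 5: window 'aa' -> no
  Pos 6: window 'ac' -> no
  Pos 7: window 'cb' -> MATCH
  Pos 8: window 'ba' -> no
  Pos 9: window 'aa' -> no
  Pos 10: window 'a' -> no
Total matches: 2

2


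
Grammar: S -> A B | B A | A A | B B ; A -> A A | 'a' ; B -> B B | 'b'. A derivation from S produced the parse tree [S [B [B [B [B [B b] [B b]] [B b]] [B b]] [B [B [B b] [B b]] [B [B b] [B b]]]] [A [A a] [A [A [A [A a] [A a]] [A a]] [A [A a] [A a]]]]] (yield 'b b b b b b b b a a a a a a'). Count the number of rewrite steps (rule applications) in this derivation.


Every bracketed nonterminal node [X ...] in the tree is produced by exactly one rule application.
Reading the tree off as a leftmost derivation:
  Step 1: S  =>  B A   (applied S -> B A)
  Step 2: B A  =>  B B A   (applied B -> B B)
  Step 3: B B A  =>  B B B A   (applied B -> B B)
  Step 4: B B B A  =>  B B B B A   (applied B -> B B)
  Step 5: B B B B A  =>  B B B B B A   (applied B -> B B)
  Step 6: B B B B B A  =>  b B B B B A   (applied B -> b)
  Step 7: b B B B B A  =>  b b B B B A   (applied B -> b)
  Step 8: b b B B B A  =>  b b b B B A   (applied B -> b)
  Step 9: b b b B B A  =>  b b b b B A   (applied B -> b)
  Step 10: b b b b B A  =>  b b b b B B A   (applied B -> B B)
  Step 11: b b b b B B A  =>  b b b b B B B A   (applied B -> B B)
  Step 12: b b b b B B B A  =>  b b b b b B B A   (applied B -> b)
  Step 13: b b b b b B B A  =>  b b b b b b B A   (applied B -> b)
  Step 14: b b b b b b B A  =>  b b b b b b B B A   (applied B -> B B)
  Step 15: b b b b b b B B A  =>  b b b b b b b B A   (applied B -> b)
  Step 16: b b b b b b b B A  =>  b b b b b b b b A   (applied B -> b)
  Step 17: b b b b b b b b A  =>  b b b b b b b b A A   (applied A -> A A)
  Step 18: b b b b b b b b A A  =>  b b b b b b b b a A   (applied A -> a)
  Step 19: b b b b b b b b a A  =>  b b b b b b b b a A A   (applied A -> A A)
  Step 20: b b b b b b b b a A A  =>  b b b b b b b b a A A A   (applied A -> A A)
  Step 21: b b b b b b b b a A A A  =>  b b b b b b b b a A A A A   (applied A -> A A)
  Step 22: b b b b b b b b a A A A A  =>  b b b b b b b b a a A A A   (applied A -> a)
  Step 23: b b b b b b b b a a A A A  =>  b b b b b b b b a a a A A   (applied A -> a)
  Step 24: b b b b b b b b a a a A A  =>  b b b b b b b b a a a a A   (applied A -> a)
  Step 25: b b b b b b b b a a a a A  =>  b b b b b b b b a a a a A A   (applied A -> A A)
  Step 26: b b b b b b b b a a a a A A  =>  b b b b b b b b a a a a a A   (applied A -> a)
  Step 27: b b b b b b b b a a a a a A  =>  b b b b b b b b a a a a a a   (applied A -> a)
Final yield: b b b b b b b b a a a a a a
Total rewrite steps: 27

27


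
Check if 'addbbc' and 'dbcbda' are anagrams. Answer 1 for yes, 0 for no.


Sort characters of 'addbbc': 'abbcdd'
Sort characters of 'dbcbda': 'abbcdd'
Sorted forms match -> they ARE anagrams
Result: 1

1


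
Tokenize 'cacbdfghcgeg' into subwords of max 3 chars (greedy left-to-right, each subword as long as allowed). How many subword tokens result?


'cacbdfghcgeg' has 12 characters.
Chunking with max size 3:
  Chunk 1: 'cac' (positions 0-2)
  Chunk 2: 'bdf' (positions 3-5)
  Chunk 3: 'ghc' (positions 6-8)
  Chunk 4: 'geg' (positions 9-11)
Total chunks: ceil(12 / 3) = 4

4


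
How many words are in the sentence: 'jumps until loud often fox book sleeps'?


Counting words by splitting on spaces:
  Word 1: 'jumps'
  Word 2: 'until'
  Word 3: 'loud'
  Word 4: 'often'
  Word 5: 'fox'
  Word 6: 'book'
  Word 7: 'sleeps'
Total words: 7

7


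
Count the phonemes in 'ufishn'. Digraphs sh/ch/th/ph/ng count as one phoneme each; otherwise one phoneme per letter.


Parsing 'ufishn' greedily, digraphs first:
  'u' -> vowel phoneme (phonemes so far: 1)
  'f' -> consonant phoneme (phonemes so far: 2)
  'i' -> vowel phoneme (phonemes so far: 3)
  'sh' -> digraph (1 consonant phoneme) (phonemes so far: 4)
  'n' -> consonant phoneme (phonemes so far: 5)
Total phonemes: 5

5


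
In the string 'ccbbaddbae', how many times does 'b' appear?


Scanning 'ccbbaddbae' for 'b':
  Position 2: 'b' -> MATCH (count: 1)
  Position 3: 'b' -> MATCH (count: 2)
  Position 7: 'b' -> MATCH (count: 3)
Total occurrences of 'b': 3

3


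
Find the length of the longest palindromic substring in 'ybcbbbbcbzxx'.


Scanning 'ybcbbbbcbzxx' for palindromic substrings.
Substring at positions 1-8: 'bcbbbbcb'.
Check: reverse('bcbbbbcb') = 'bcbbbbcb' -> palindrome confirmed.
Neighbouring characters ('y' / 'z') break symmetry, so it cannot extend further.
No longer palindromic substring exists; longest length = 8

8


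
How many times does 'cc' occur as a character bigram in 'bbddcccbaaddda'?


Scanning 'bbddcccbaaddda' for bigram 'cc':
  Position 0: 'bb' -> no
  Position 1: 'bd' -> no
  Position 2: 'dd' -> no
  Position 3: 'dc' -> no
  Position 4: 'cc' -> MATCH
  Position 5: 'cc' -> MATCH
  Position 6: 'cb' -> no
  Position 7: 'ba' -> no
  Position 8: 'aa' -> no
  Position 9: 'ad' -> no
  Position 10: 'dd' -> no
  Position 11: 'dd' -> no
  Position 12: 'da' -> no
Total matches: 2

2


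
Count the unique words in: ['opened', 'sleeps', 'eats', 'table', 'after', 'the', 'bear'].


Listing all tokens and tracking unique types:
  Token 1: 'opened' -> NEW (unique so far: 1)
  Token 2: 'sleeps' -> NEW (unique so far: 2)
  Token 3: 'eats' -> NEW (unique so far: 3)
  Token 4: 'table' -> NEW (unique so far: 4)
  Token 5: 'after' -> NEW (unique so far: 5)
  Token 6: 'the' -> NEW (unique so far: 6)
  Token 7: 'bear' -> NEW (unique so far: 7)
Unique types: ('after', 'bear', 'eats', 'opened', 'sleeps', 'table', 'the')
Vocabulary size: 7

7


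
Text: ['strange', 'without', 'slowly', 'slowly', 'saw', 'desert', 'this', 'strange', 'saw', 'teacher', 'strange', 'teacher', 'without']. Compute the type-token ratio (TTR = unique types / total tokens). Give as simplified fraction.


Tokens: 13
Unique types: ('desert', 'saw', 'slowly', 'strange', 'teacher', 'this', 'without') = 7
TTR = 7/13
Already in lowest terms.

7/13


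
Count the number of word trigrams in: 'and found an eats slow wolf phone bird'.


Word trigrams from [8] words:
  Trigram 1: (and found an)
  Trigram 2: (found an eats)
  Trigram 3: (an eats slow)
  Trigram 4: (eats slow wolf)
  Trigram 5: (slow wolf phone)
  Trigram 6: (wolf phone bird)
Total word trigrams: 8 - 2 = 6

6


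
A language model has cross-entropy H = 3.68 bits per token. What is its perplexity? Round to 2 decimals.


Perplexity formula: PP = 2^H
H = 3.68
PP = 2^3.68
Decompose: 2^3.68 = 2^3 * 2^0.68
2^3 = 8, 2^0.68 ~ 1.6021398
PP ~ 8 * 1.6021398 = 12.8171184
Rounded to 2 decimals: 12.82

12.82


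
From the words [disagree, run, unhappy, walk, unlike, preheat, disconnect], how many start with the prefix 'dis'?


Checking each word for prefix 'dis':
  'disagree' -> YES, starts with 'dis' (count: 1)
  'run' -> no (count: 1)
  'unhappy' -> no (count: 1)
  'walk' -> no (count: 1)
  'unlike' -> no (count: 1)
  'preheat' -> no (count: 1)
  'disconnect' -> YES, starts with 'dis' (count: 2)
Total with prefix 'dis': 2

2


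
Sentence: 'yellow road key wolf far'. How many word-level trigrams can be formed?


Word trigrams from [5] words:
  Trigram 1: (yellow road key)
  Trigram 2: (road key wolf)
  Trigram 3: (key wolf far)
Total word trigrams: 5 - 2 = 3

3


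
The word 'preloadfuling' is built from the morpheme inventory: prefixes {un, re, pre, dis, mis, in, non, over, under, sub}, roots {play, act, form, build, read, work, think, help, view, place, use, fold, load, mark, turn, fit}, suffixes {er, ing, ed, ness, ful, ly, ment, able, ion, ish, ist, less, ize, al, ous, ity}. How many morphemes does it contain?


Segmenting 'preloadfuling' against the inventory:
  'pre' -> prefix (morpheme 1)
  'load' -> root (morpheme 2)
  'ful' -> suffix (morpheme 3)
  'ing' -> suffix (morpheme 4)
Total morphemes: 4

4


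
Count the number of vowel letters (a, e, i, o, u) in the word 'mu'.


Scanning each character of 'mu':
  Position 1: 'm' -> consonant (running count: 0)
  Position 2: 'u' -> vowel (running count: 1)
Total vowels: 1

1


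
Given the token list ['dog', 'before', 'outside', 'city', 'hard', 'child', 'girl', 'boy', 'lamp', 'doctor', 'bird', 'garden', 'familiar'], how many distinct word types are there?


Listing all tokens and tracking unique types:
  Token 1: 'dog' -> NEW (unique so far: 1)
  Token 2: 'before' -> NEW (unique so far: 2)
  Token 3: 'outside' -> NEW (unique so far: 3)
  Token 4: 'city' -> NEW (unique so far: 4)
  Token 5: 'hard' -> NEW (unique so far: 5)
  Token 6: 'child' -> NEW (unique so far: 6)
  Token 7: 'girl' -> NEW (unique so far: 7)
  Token 8: 'boy' -> NEW (unique so far: 8)
  Token 9: 'lamp' -> NEW (unique so far: 9)
  Token 10: 'doctor' -> NEW (unique so far: 10)
  Token 11: 'bird' -> NEW (unique so far: 11)
  Token 12: 'garden' -> NEW (unique so far: 12)
  Token 13: 'familiar' -> NEW (unique so far: 13)
Unique types: ('before', 'bird', 'boy', 'child', 'city', 'doctor', 'dog', 'familiar', 'garden', 'girl', 'hard', 'lamp', 'outside')
Vocabulary size: 13

13


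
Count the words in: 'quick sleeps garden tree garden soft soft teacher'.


Counting words by splitting on spaces:
  Word 1: 'quick'
  Word 2: 'sleeps'
  Word 3: 'garden'
  Word 4: 'tree'
  Word 5: 'garden'
  Word 6: 'soft'
  Word 7: 'soft'
  Word 8: 'teacher'
Total words: 8

8


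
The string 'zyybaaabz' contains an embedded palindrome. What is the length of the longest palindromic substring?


Scanning 'zyybaaabz' for palindromic substrings.
Substring at positions 3-7: 'baaab'.
Check: reverse('baaab') = 'baaab' -> palindrome confirmed.
Neighbouring characters ('y' / 'z') break symmetry, so it cannot extend further.
No longer palindromic substring exists; longest length = 5

5


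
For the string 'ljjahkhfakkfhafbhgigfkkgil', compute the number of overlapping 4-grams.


String 'ljjahkhfakkfhafbhgigfkkgil' has length L = 26.
Number of overlapping n-grams = L - n + 1
Substituting: 26 - 4 + 1 = 23

23


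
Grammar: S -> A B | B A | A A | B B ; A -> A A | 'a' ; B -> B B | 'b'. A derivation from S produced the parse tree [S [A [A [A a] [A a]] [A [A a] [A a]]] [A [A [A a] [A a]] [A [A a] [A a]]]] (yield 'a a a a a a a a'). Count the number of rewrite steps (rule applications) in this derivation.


Every bracketed nonterminal node [X ...] in the tree is produced by exactly one rule application.
Reading the tree off as a leftmost derivation:
  Step 1: S  =>  A A   (applied S -> A A)
  Step 2: A A  =>  A A A   (applied A -> A A)
  Step 3: A A A  =>  A A A A   (applied A -> A A)
  Step 4: A A A A  =>  a A A A   (applied A -> a)
  Step 5: a A A A  =>  a a A A   (applied A -> a)
  Step 6: a a A A  =>  a a A A A   (applied A -> A A)
  Step 7: a a A A A  =>  a a a A A   (applied A -> a)
  Step 8: a a a A A  =>  a a a a A   (applied A -> a)
  Step 9: a a a a A  =>  a a a a A A   (applied A -> A A)
  Step 10: a a a a A A  =>  a a a a A A A   (applied A -> A A)
  Step 11: a a a a A A A  =>  a a a a a A A   (applied A -> a)
  Step 12: a a a a a A A  =>  a a a a a a A   (applied A -> a)
  Step 13: a a a a a a A  =>  a a a a a a A A   (applied A -> A A)
  Step 14: a a a a a a A A  =>  a a a a a a a A   (applied A -> a)
  Step 15: a a a a a a a A  =>  a a a a a a a a   (applied A -> a)
Final yield: a a a a a a a a
Total rewrite steps: 15

15


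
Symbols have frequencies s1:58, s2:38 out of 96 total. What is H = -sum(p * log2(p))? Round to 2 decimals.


Computing entropy H = -sum(p_i * log2(p_i)):
  s1: p = 58/96 = 0.6042, -p*log2(p) = 0.4392
  s2: p = 38/96 = 0.3958, -p*log2(p) = 0.5292
H = sum of terms = 0.9684
Rounded to 2 decimals: 0.97

0.97


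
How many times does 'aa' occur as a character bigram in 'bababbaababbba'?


Scanning 'bababbaababbba' for bigram 'aa':
  Position 0: 'ba' -> no
  Position 1: 'ab' -> no
  Position 2: 'ba' -> no
  Position 3: 'ab' -> no
  Position 4: 'bb' -> no
  Position 5: 'ba' -> no
  Position 6: 'aa' -> MATCH
  Position 7: 'ab' -> no
  Position 8: 'ba' -> no
  Position 9: 'ab' -> no
  Position 10: 'bb' -> no
  Position 11: 'bb' -> no
  Position 12: 'ba' -> no
Total matches: 1

1


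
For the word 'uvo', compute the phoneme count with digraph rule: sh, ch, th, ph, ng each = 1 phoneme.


Parsing 'uvo' greedily, digraphs first:
  'u' -> vowel phoneme (phonemes so far: 1)
  'v' -> consonant phoneme (phonemes so far: 2)
  'o' -> vowel phoneme (phonemes so far: 3)
Total phonemes: 3

3


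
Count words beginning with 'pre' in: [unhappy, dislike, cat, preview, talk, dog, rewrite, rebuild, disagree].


Checking each word for prefix 'pre':
  'unhappy' -> no (count: 0)
  'dislike' -> no (count: 0)
  'cat' -> no (count: 0)
  'preview' -> YES, starts with 'pre' (count: 1)
  'talk' -> no (count: 1)
  'dog' -> no (count: 1)
  'rewrite' -> no (count: 1)
  'rebuild' -> no (count: 1)
  'disagree' -> no (count: 1)
Total with prefix 'pre': 1

1


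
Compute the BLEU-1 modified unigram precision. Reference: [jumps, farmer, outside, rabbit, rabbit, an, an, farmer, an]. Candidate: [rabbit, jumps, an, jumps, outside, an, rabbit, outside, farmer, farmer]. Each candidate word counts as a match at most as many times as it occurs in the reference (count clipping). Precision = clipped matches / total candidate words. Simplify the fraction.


Reference word counts: {'an': 3, 'farmer': 2, 'jumps': 1, 'outside': 1, 'rabbit': 2}
Checking each candidate word (with clipping):
  'rabbit' -> in reference (ref count 2, used 1/2) -> match (matches: 1)
  'jumps' -> in reference (ref count 1, used 1/1) -> match (matches: 2)
  'an' -> in reference (ref count 3, used 1/3) -> match (matches: 3)
  'jumps' -> ref count 1 already used up (1/1) -> clipped, no match (matches: 3)
  'outside' -> in reference (ref count 1, used 1/1) -> match (matches: 4)
  'an' -> in reference (ref count 3, used 2/3) -> match (matches: 5)
  'rabbit' -> in reference (ref count 2, used 2/2) -> match (matches: 6)
  'outside' -> ref count 1 already used up (1/1) -> clipped, no match (matches: 6)
  'farmer' -> in reference (ref count 2, used 1/2) -> match (matches: 7)
  'farmer' -> in reference (ref count 2, used 2/2) -> match (matches: 8)
Clipped matches: 8, Candidate length: 10
Precision = 8/10 = 4/5

4/5


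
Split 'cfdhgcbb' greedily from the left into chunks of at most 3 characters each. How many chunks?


'cfdhgcbb' has 8 characters.
Chunking with max size 3:
  Chunk 1: 'cfd' (positions 0-2)
  Chunk 2: 'hgc' (positions 3-5)
  Chunk 3: 'bb' (positions 6-7)
Total chunks: ceil(8 / 3) = 3

3


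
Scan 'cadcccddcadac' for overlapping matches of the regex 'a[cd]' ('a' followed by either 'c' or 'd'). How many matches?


Pattern: a[cd] means 'a' followed by either 'c' or 'd'.
Scanning 'cadcccddcadac' position-by-position:
  Pos 0: window 'ca' -> no
  Pos 1: window 'ad' -> MATCH
  Pos 2: window 'dc' -> no
  Pos 3: window 'cc' -> no
  Pos 4: window 'cc' -> no
  Pos 5: window 'cd' -> no
  Pos 6: window 'dd' -> no
  Pos 7: window 'dc' -> no
  Pos 8: window 'ca' -> no
  Pos 9: window 'ad' -> MATCH
  Pos 10: window 'da' -> no
  Pos 11: window 'ac' -> MATCH
  Pos 12: window 'c' -> no
Total matches: 3

3


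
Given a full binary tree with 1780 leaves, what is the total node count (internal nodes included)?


Leaf nodes (terminals): 1780
Internal nodes = n - 1 = 1780 - 1 = 1779
Total = leaves + internal = 1780 + 1779 = 3559

3559


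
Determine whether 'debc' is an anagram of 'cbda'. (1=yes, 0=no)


Sort characters of 'debc': 'bcde'
Sort characters of 'cbda': 'abcd'
Sorted forms differ -> they are NOT anagrams
Result: 0

0


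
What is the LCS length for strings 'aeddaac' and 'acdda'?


DP table for LCS of 'aeddaac' and 'acdda':
       a  c  d  d  a
    0  0  0  0  0  0
  a 0  1  1  1  1  1
  e 0  1  1  1  1  1
  d 0  1  1  2  2  2
  d 0  1  1  2  3  3
  a 0  1  1  2  3  4
  a 0  1  1  2  3  4
  c 0  1  2  2  3  4
LCS: 'adda'
LCS length = 4

4


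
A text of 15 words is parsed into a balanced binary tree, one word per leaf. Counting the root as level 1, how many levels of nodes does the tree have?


In a balanced binary tree with n leaves the deepest leaf is ceil(log2(n)) edges below the root,
so counting node levels inclusive of root and leaves gives ceil(log2(n)) + 1 levels.
log2(15) = 3.9069
ceil(3.9069) = 4
levels = 4 + 1 = 5

5


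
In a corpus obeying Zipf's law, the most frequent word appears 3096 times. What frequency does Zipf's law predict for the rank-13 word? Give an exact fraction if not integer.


Zipf's law: freq(rank) = f1 / rank
f1 = 3096, rank = 13
freq = 3096 / 13
GCD(3096, 13) = 1
Simplified: 3096/13

3096/13


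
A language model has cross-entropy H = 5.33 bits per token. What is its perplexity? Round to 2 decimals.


Perplexity formula: PP = 2^H
H = 5.33
PP = 2^5.33
Decompose: 2^5.33 = 2^5 * 2^0.33
2^5 = 32, 2^0.33 ~ 1.2570134
PP ~ 32 * 1.2570134 = 40.2244288
Rounded to 2 decimals: 40.22

40.22


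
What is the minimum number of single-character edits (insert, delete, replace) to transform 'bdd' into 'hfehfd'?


Building DP table for s1='bdd' (len 3) and s2='hfehfd' (len 6):
       h  f  e  h  f  d
    0  1  2  3  4  5  6
  b 1  1  2  3  4  5  6
  d 2  2  2  3  4  5  5
  d 3  3  3  3  4  5  5
Edit distance = dp[3][6] = 5

5


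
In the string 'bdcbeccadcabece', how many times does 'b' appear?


Scanning 'bdcbeccadcabece' for 'b':
  Position 0: 'b' -> MATCH (count: 1)
  Position 3: 'b' -> MATCH (count: 2)
  Position 11: 'b' -> MATCH (count: 3)
Total occurrences of 'b': 3

3


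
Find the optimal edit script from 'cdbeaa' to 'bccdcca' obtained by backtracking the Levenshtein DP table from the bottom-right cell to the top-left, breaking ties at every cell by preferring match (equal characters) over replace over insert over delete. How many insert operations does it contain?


Edit distance = 5. Backtracking from cell (6, 7) with preference match > replace > insert > delete,
then listing the resulting alignment 'cdbeaa' -> 'bccdcca' left to right:
  Step 1: insert 'b' [insertion #1]
  Step 2: keep 'c'
  Step 3: replace d->c
  Step 4: replace b->d
  Step 5: replace e->c
  Step 6: replace a->c
  Step 7: keep 'a'
Total insertions: 1

1


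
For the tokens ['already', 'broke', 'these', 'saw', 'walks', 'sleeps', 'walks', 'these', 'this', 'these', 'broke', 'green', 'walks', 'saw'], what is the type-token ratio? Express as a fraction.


Tokens: 14
Unique types: ('already', 'broke', 'green', 'saw', 'sleeps', 'these', 'this', 'walks') = 8
TTR = 8/14
Simplify: divide both by 2 -> 4/7
TTR = 4/7

4/7


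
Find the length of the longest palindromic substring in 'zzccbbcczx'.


Scanning 'zzccbbcczx' for palindromic substrings.
Substring at positions 1-8: 'zccbbccz'.
Check: reverse('zccbbccz') = 'zccbbccz' -> palindrome confirmed.
Neighbouring characters ('z' / 'x') break symmetry, so it cannot extend further.
No longer palindromic substring exists; longest length = 8

8


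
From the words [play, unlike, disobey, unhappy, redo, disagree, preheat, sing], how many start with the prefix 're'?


Checking each word for prefix 're':
  'play' -> no (count: 0)
  'unlike' -> no (count: 0)
  'disobey' -> no (count: 0)
  'unhappy' -> no (count: 0)
  'redo' -> YES, starts with 're' (count: 1)
  'disagree' -> no (count: 1)
  'preheat' -> no (count: 1)
  'sing' -> no (count: 1)
Total with prefix 're': 1

1


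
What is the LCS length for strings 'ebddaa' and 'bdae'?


DP table for LCS of 'ebddaa' and 'bdae':
       b  d  a  e
    0  0  0  0  0
  e 0  0  0  0  1
  b 0  1  1  1  1
  d 0  1  2  2  2
  d 0  1  2  2  2
  a 0  1  2  3  3
  a 0  1  2  3  3
LCS: 'bda'
LCS length = 3

3


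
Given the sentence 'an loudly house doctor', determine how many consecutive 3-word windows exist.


Word trigrams from [4] words:
  Trigram 1: (an loudly house)
  Trigram 2: (loudly house doctor)
Total word trigrams: 4 - 2 = 2

2


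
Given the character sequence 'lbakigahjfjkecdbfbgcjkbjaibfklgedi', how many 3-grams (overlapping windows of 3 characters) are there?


String 'lbakigahjfjkecdbfbgcjkbjaibfklgedi' has length L = 34.
Number of overlapping n-grams = L - n + 1
Substituting: 34 - 3 + 1 = 32

32


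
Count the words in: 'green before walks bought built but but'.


Counting words by splitting on spaces:
  Word 1: 'green'
  Word 2: 'before'
  Word 3: 'walks'
  Word 4: 'bought'
  Word 5: 'built'
  Word 6: 'but'
  Word 7: 'but'
Total words: 7

7


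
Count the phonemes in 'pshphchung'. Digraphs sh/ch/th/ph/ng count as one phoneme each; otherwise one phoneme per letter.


Parsing 'pshphchung' greedily, digraphs first:
  'p' -> consonant phoneme (phonemes so far: 1)
  'sh' -> digraph (1 consonant phoneme) (phonemes so far: 2)
  'ph' -> digraph (1 consonant phoneme) (phonemes so far: 3)
  'ch' -> digraph (1 consonant phoneme) (phonemes so far: 4)
  'u' -> vowel phoneme (phonemes so far: 5)
  'ng' -> digraph (1 consonant phoneme) (phonemes so far: 6)
Total phonemes: 6

6


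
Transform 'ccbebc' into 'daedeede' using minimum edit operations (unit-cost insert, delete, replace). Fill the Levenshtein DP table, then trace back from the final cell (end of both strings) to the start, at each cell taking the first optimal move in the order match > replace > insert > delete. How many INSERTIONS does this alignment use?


Edit distance = 7. Backtracking from cell (6, 8) with preference match > replace > insert > delete,
then listing the resulting alignment 'ccbebc' -> 'daedeede' left to right:
  Step 1: insert 'd' [insertion #1]
  Step 2: insert 'a' [insertion #2]
  Step 3: replace c->e
  Step 4: replace c->d
  Step 5: replace b->e
  Step 6: keep 'e'
  Step 7: replace b->d
  Step 8: replace c->e
Total insertions: 2

2


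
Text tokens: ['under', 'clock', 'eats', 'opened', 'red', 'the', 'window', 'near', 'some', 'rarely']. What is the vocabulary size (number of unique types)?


Listing all tokens and tracking unique types:
  Token 1: 'under' -> NEW (unique so far: 1)
  Token 2: 'clock' -> NEW (unique so far: 2)
  Token 3: 'eats' -> NEW (unique so far: 3)
  Token 4: 'opened' -> NEW (unique so far: 4)
  Token 5: 'red' -> NEW (unique so far: 5)
  Token 6: 'the' -> NEW (unique so far: 6)
  Token 7: 'window' -> NEW (unique so far: 7)
  Token 8: 'near' -> NEW (unique so far: 8)
  Token 9: 'some' -> NEW (unique so far: 9)
  Token 10: 'rarely' -> NEW (unique so far: 10)
Unique types: ('clock', 'eats', 'near', 'opened', 'rarely', 'red', 'some', 'the', 'under', 'window')
Vocabulary size: 10

10


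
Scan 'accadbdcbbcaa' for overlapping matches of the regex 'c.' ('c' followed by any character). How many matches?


Pattern: c. means 'c' followed by any character.
Scanning 'accadbdcbbcaa' position-by-position:
  Pos 0: window 'ac' -> no
  Pos 1: window 'cc' -> MATCH
  Pos 2: window 'ca' -> MATCH
  Pos 3: window 'ad' -> no
  Pos 4: window 'db' -> no
  Pos 5: window 'bd' -> no
  Pos 6: window 'dc' -> no
  Pos 7: window 'cb' -> MATCH
  Pos 8: window 'bb' -> no
  Pos 9: window 'bc' -> no
  Pos 10: window 'ca' -> MATCH
  Pos 11: window 'aa' -> no
  Pos 12: window 'a' -> no
Total matches: 4

4


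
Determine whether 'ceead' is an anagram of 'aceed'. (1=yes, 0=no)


Sort characters of 'ceead': 'acdee'
Sort characters of 'aceed': 'acdee'
Sorted forms match -> they ARE anagrams
Result: 1

1


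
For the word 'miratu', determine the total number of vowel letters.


Scanning each character of 'miratu':
  Position 1: 'm' -> consonant (running count: 0)
  Position 2: 'i' -> vowel (running count: 1)
  Position 3: 'r' -> consonant (running count: 1)
  Position 4: 'a' -> vowel (running count: 2)
  Position 5: 't' -> consonant (running count: 2)
  Position 6: 'u' -> vowel (running count: 3)
Total vowels: 3

3


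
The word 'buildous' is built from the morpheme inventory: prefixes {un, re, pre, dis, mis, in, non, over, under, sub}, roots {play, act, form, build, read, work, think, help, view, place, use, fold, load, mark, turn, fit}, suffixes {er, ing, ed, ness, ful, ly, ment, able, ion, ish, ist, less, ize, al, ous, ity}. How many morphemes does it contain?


Segmenting 'buildous' against the inventory:
  'build' -> root (morpheme 1)
  'ous' -> suffix (morpheme 2)
Total morphemes: 2

2


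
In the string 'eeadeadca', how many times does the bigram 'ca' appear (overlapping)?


Scanning 'eeadeadca' for bigram 'ca':
  Position 0: 'ee' -> no
  Position 1: 'ea' -> no
  Position 2: 'ad' -> no
  Position 3: 'de' -> no
  Position 4: 'ea' -> no
  Position 5: 'ad' -> no
  Position 6: 'dc' -> no
  Position 7: 'ca' -> MATCH
Total matches: 1

1


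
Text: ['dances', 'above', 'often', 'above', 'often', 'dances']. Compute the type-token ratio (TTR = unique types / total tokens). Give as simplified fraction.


Tokens: 6
Unique types: ('above', 'dances', 'often') = 3
TTR = 3/6
Simplify: divide both by 3 -> 1/2
TTR = 1/2

1/2


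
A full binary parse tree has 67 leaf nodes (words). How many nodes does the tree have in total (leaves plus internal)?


Leaf nodes (terminals): 67
Internal nodes = n - 1 = 67 - 1 = 66
Total = leaves + internal = 67 + 66 = 133

133


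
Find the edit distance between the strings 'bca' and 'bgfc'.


Building DP table for s1='bca' (len 3) and s2='bgfc' (len 4):
       b  g  f  c
    0  1  2  3  4
  b 1  0  1  2  3
  c 2  1  1  2  2
  a 3  2  2  2  3
Edit distance = dp[3][4] = 3

3


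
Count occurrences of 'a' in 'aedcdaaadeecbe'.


Scanning 'aedcdaaadeecbe' for 'a':
  Position 0: 'a' -> MATCH (count: 1)
  Position 5: 'a' -> MATCH (count: 2)
  Position 6: 'a' -> MATCH (count: 3)
  Position 7: 'a' -> MATCH (count: 4)
Total occurrences of 'a': 4

4


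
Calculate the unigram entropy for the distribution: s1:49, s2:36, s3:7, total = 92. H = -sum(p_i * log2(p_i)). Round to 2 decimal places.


Computing entropy H = -sum(p_i * log2(p_i)):
  s1: p = 49/92 = 0.5326, -p*log2(p) = 0.4841
  s2: p = 36/92 = 0.3913, -p*log2(p) = 0.5297
  s3: p = 7/92 = 0.0761, -p*log2(p) = 0.2828
H = sum of terms = 1.2966
Rounded to 2 decimals: 1.30

1.30


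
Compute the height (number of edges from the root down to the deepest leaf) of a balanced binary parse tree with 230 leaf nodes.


In a balanced binary tree with n leaves the deepest leaf is ceil(log2(n)) edges below the root.
log2(230) = 7.8455
ceil(7.8455) = 8
height (edges) = 8

8


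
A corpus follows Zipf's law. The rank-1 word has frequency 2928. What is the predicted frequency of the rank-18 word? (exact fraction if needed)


Zipf's law: freq(rank) = f1 / rank
f1 = 2928, rank = 18
freq = 2928 / 18
GCD(2928, 18) = 6
Simplified: 488/3

488/3


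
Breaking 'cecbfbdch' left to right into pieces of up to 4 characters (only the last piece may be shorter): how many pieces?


'cecbfbdch' has 9 characters.
Chunking with max size 4:
  Chunk 1: 'cecb' (positions 0-3)
  Chunk 2: 'fbdc' (positions 4-7)
  Chunk 3: 'h' (positions 8-8)
Total chunks: ceil(9 / 4) = 3

3


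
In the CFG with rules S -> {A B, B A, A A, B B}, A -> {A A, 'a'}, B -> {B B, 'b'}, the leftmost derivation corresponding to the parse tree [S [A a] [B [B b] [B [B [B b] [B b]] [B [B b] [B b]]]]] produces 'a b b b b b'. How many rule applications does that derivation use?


Every bracketed nonterminal node [X ...] in the tree is produced by exactly one rule application.
Reading the tree off as a leftmost derivation:
  Step 1: S  =>  A B   (applied S -> A B)
  Step 2: A B  =>  a B   (applied A -> a)
  Step 3: a B  =>  a B B   (applied B -> B B)
  Step 4: a B B  =>  a b B   (applied B -> b)
  Step 5: a b B  =>  a b B B   (applied B -> B B)
  Step 6: a b B B  =>  a b B B B   (applied B -> B B)
  Step 7: a b B B B  =>  a b b B B   (applied B -> b)
  Step 8: a b b B B  =>  a b b b B   (applied B -> b)
  Step 9: a b b b B  =>  a b b b B B   (applied B -> B B)
  Step 10: a b b b B B  =>  a b b b b B   (applied B -> b)
  Step 11: a b b b b B  =>  a b b b b b   (applied B -> b)
Final yield: a b b b b b
Total rewrite steps: 11

11


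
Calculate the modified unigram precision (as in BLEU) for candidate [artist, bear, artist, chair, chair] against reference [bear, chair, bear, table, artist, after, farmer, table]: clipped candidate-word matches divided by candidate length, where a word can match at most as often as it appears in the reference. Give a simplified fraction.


Reference word counts: {'after': 1, 'artist': 1, 'bear': 2, 'chair': 1, 'farmer': 1, 'table': 2}
Checking each candidate word (with clipping):
  'artist' -> in reference (ref count 1, used 1/1) -> match (matches: 1)
  'bear' -> in reference (ref count 2, used 1/2) -> match (matches: 2)
  'artist' -> ref count 1 already used up (1/1) -> clipped, no match (matches: 2)
  'chair' -> in reference (ref count 1, used 1/1) -> match (matches: 3)
  'chair' -> ref count 1 already used up (1/1) -> clipped, no match (matches: 3)
Clipped matches: 3, Candidate length: 5
Precision = 3/5

3/5


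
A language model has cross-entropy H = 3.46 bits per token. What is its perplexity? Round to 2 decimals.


Perplexity formula: PP = 2^H
H = 3.46
PP = 2^3.46
Decompose: 2^3.46 = 2^3 * 2^0.46
2^3 = 8, 2^0.46 ~ 1.3755418
PP ~ 8 * 1.3755418 = 11.0043344
Rounded to 2 decimals: 11.00

11.00


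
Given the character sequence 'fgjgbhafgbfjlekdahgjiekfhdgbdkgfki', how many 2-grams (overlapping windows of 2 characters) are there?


String 'fgjgbhafgbfjlekdahgjiekfhdgbdkgfki' has length L = 34.
Number of overlapping n-grams = L - n + 1
Substituting: 34 - 2 + 1 = 33

33


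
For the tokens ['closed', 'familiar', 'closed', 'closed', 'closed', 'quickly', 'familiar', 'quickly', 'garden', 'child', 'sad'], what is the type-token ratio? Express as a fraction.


Tokens: 11
Unique types: ('child', 'closed', 'familiar', 'garden', 'quickly', 'sad') = 6
TTR = 6/11
Already in lowest terms.

6/11


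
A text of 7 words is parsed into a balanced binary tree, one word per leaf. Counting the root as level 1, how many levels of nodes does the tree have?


In a balanced binary tree with n leaves the deepest leaf is ceil(log2(n)) edges below the root,
so counting node levels inclusive of root and leaves gives ceil(log2(n)) + 1 levels.
log2(7) = 2.8074
ceil(2.8074) = 3
levels = 3 + 1 = 4

4


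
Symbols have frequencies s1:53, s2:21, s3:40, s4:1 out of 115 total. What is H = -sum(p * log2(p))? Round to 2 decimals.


Computing entropy H = -sum(p_i * log2(p_i)):
  s1: p = 53/115 = 0.4609, -p*log2(p) = 0.5151
  s2: p = 21/115 = 0.1826, -p*log2(p) = 0.4480
  s3: p = 40/115 = 0.3478, -p*log2(p) = 0.5299
  s4: p = 1/115 = 0.0087, -p*log2(p) = 0.0595
H = sum of terms = 1.5525
Rounded to 2 decimals: 1.55

1.55


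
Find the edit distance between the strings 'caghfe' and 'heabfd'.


Building DP table for s1='caghfe' (len 6) and s2='heabfd' (len 6):
       h  e  a  b  f  d
    0  1  2  3  4  5  6
  c 1  1  2  3  4  5  6
  a 2  2  2  2  3  4  5
  g 3  3  3  3  3  4  5
  h 4  3  4  4  4  4  5
  f 5  4  4  5  5  4  5
  e 6  5  4  5  6  5  5
Edit distance = dp[6][6] = 5

5


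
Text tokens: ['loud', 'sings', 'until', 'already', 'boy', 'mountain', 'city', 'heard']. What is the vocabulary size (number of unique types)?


Listing all tokens and tracking unique types:
  Token 1: 'loud' -> NEW (unique so far: 1)
  Token 2: 'sings' -> NEW (unique so far: 2)
  Token 3: 'until' -> NEW (unique so far: 3)
  Token 4: 'already' -> NEW (unique so far: 4)
  Token 5: 'boy' -> NEW (unique so far: 5)
  Token 6: 'mountain' -> NEW (unique so far: 6)
  Token 7: 'city' -> NEW (unique so far: 7)
  Token 8: 'heard' -> NEW (unique so far: 8)
Unique types: ('already', 'boy', 'city', 'heard', 'loud', 'mountain', 'sings', 'until')
Vocabulary size: 8

8


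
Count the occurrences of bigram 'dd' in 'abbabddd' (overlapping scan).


Scanning 'abbabddd' for bigram 'dd':
  Position 0: 'ab' -> no
  Position 1: 'bb' -> no
  Position 2: 'ba' -> no
  Position 3: 'ab' -> no
  Position 4: 'bd' -> no
  Position 5: 'dd' -> MATCH
  Position 6: 'dd' -> MATCH
Total matches: 2

2


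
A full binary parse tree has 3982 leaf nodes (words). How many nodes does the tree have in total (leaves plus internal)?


Leaf nodes (terminals): 3982
Internal nodes = n - 1 = 3982 - 1 = 3981
Total = leaves + internal = 3982 + 3981 = 7963

7963


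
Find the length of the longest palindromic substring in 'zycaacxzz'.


Scanning 'zycaacxzz' for palindromic substrings.
Substring at positions 2-5: 'caac'.
Check: reverse('caac') = 'caac' -> palindrome confirmed.
Neighbouring characters ('y' / 'x') break symmetry, so it cannot extend further.
No longer palindromic substring exists; longest length = 4

4


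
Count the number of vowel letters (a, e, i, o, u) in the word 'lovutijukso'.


Scanning each character of 'lovutijukso':
  Position 1: 'l' -> consonant (running count: 0)
  Position 2: 'o' -> vowel (running count: 1)
  Position 3: 'v' -> consonant (running count: 1)
  Position 4: 'u' -> vowel (running count: 2)
  Position 5: 't' -> consonant (running count: 2)
  Position 6: 'i' -> vowel (running count: 3)
  Position 7: 'j' -> consonant (running count: 3)
  Position 8: 'u' -> vowel (running count: 4)
  Position 9: 'k' -> consonant (running count: 4)
  Position 10: 's' -> consonant (running count: 4)
  Position 11: 'o' -> vowel (running count: 5)
Total vowels: 5

5


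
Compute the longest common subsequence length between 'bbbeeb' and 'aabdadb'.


DP table for LCS of 'bbbeeb' and 'aabdadb':
       a  a  b  d  a  d  b
    0  0  0  0  0  0  0  0
  b 0  0  0  1  1  1  1  1
  b 0  0  0  1  1  1  1  2
  b 0  0  0  1  1  1  1  2
  e 0  0  0  1  1  1  1  2
  e 0  0  0  1  1  1  1  2
  b 0  0  0  1  1  1  1  2
LCS: 'bb'
LCS length = 2

2


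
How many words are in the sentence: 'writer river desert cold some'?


Counting words by splitting on spaces:
  Word 1: 'writer'
  Word 2: 'river'
  Word 3: 'desert'
  Word 4: 'cold'
  Word 5: 'some'
Total words: 5

5


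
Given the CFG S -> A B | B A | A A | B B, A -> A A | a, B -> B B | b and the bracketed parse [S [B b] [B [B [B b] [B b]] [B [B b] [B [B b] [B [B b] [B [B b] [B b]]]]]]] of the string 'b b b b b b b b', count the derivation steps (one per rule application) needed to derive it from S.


Every bracketed nonterminal node [X ...] in the tree is produced by exactly one rule application.
Reading the tree off as a leftmost derivation:
  Step 1: S  =>  B B   (applied S -> B B)
  Step 2: B B  =>  b B   (applied B -> b)
  Step 3: b B  =>  b B B   (applied B -> B B)
  Step 4: b B B  =>  b B B B   (applied B -> B B)
  Step 5: b B B B  =>  b b B B   (applied B -> b)
  Step 6: b b B B  =>  b b b B   (applied B -> b)
  Step 7: b b b B  =>  b b b B B   (applied B -> B B)
  Step 8: b b b B B  =>  b b b b B   (applied B -> b)
  Step 9: b b b b B  =>  b b b b B B   (applied B -> B B)
  Step 10: b b b b B B  =>  b b b b b B   (applied B -> b)
  Step 11: b b b b b B  =>  b b b b b B B   (applied B -> B B)
  Step 12: b b b b b B B  =>  b b b b b b B   (applied B -> b)
  Step 13: b b b b b b B  =>  b b b b b b B B   (applied B -> B B)
  Step 14: b b b b b b B B  =>  b b b b b b b B   (applied B -> b)
  Step 15: b b b b b b b B  =>  b b b b b b b b   (applied B -> b)
Final yield: b b b b b b b b
Total rewrite steps: 15

15


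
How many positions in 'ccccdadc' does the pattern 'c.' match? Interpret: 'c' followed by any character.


Pattern: c. means 'c' followed by any character.
Scanning 'ccccdadc' position-by-position:
  Pos 0: window 'cc' -> MATCH
  Pos 1: window 'cc' -> MATCH
  Pos 2: window 'cc' -> MATCH
  Pos 3: window 'cd' -> MATCH
  Pos 4: window 'da' -> no
  Pos 5: window 'ad' -> no
  Pos 6: window 'dc' -> no
  Pos 7: window 'c' -> no
Total matches: 4

4


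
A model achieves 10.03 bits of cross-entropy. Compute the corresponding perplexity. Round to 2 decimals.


Perplexity formula: PP = 2^H
H = 10.03
PP = 2^10.03
Decompose: 2^10.03 = 2^10 * 2^0.03
2^10 = 1024, 2^0.03 ~ 1.0210121
PP ~ 1024 * 1.0210121 = 1045.5163904
Rounded to 2 decimals: 1045.52

1045.52


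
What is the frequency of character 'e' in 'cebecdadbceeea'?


Scanning 'cebecdadbceeea' for 'e':
  Position 1: 'e' -> MATCH (count: 1)
  Position 3: 'e' -> MATCH (count: 2)
  Position 10: 'e' -> MATCH (count: 3)
  Position 11: 'e' -> MATCH (count: 4)
  Position 12: 'e' -> MATCH (count: 5)
Total occurrences of 'e': 5

5


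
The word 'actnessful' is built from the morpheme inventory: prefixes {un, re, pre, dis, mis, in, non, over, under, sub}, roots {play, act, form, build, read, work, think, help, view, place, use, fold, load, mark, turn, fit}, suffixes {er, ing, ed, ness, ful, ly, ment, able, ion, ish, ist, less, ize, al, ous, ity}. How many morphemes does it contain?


Segmenting 'actnessful' against the inventory:
  'act' -> root (morpheme 1)
  'ness' -> suffix (morpheme 2)
  'ful' -> suffix (morpheme 3)
Total morphemes: 3

3


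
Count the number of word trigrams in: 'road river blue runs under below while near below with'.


Word trigrams from [10] words:
  Trigram 1: (road river blue)
  Trigram 2: (river blue runs)
  Trigram 3: (blue runs under)
  Trigram 4: (runs under below)
  Trigram 5: (under below while)
  Trigram 6: (below while near)
  Trigram 7: (while near below)
  Trigram 8: (near below with)
Total word trigrams: 10 - 2 = 8

8


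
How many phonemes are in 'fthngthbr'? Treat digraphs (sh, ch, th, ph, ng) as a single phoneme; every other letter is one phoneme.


Parsing 'fthngthbr' greedily, digraphs first:
  'f' -> consonant phoneme (phonemes so far: 1)
  'th' -> digraph (1 consonant phoneme) (phonemes so far: 2)
  'ng' -> digraph (1 consonant phoneme) (phonemes so far: 3)
  'th' -> digraph (1 consonant phoneme) (phonemes so far: 4)
  'b' -> consonant phoneme (phonemes so far: 5)
  'r' -> consonant phoneme (phonemes so far: 6)
Total phonemes: 6

6


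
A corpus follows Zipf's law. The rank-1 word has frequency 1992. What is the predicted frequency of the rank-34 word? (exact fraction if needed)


Zipf's law: freq(rank) = f1 / rank
f1 = 1992, rank = 34
freq = 1992 / 34
GCD(1992, 34) = 2
Simplified: 996/17

996/17


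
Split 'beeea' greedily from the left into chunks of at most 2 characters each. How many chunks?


'beeea' has 5 characters.
Chunking with max size 2:
  Chunk 1: 'be' (positions 0-1)
  Chunk 2: 'ee' (positions 2-3)
  Chunk 3: 'a' (positions 4-4)
Total chunks: ceil(5 / 2) = 3

3


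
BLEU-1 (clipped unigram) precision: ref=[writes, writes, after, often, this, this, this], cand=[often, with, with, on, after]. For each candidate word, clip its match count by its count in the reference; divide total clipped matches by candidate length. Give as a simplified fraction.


Reference word counts: {'after': 1, 'often': 1, 'this': 3, 'writes': 2}
Checking each candidate word (with clipping):
  'often' -> in reference (ref count 1, used 1/1) -> match (matches: 1)
  'with' -> not in reference -> no match (matches: 1)
  'with' -> not in reference -> no match (matches: 1)
  'on' -> not in reference -> no match (matches: 1)
  'after' -> in reference (ref count 1, used 1/1) -> match (matches: 2)
Clipped matches: 2, Candidate length: 5
Precision = 2/5

2/5


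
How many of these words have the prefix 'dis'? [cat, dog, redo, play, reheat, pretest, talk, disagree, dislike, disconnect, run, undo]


Checking each word for prefix 'dis':
  'cat' -> no (count: 0)
  'dog' -> no (count: 0)
  'redo' -> no (count: 0)
  'play' -> no (count: 0)
  'reheat' -> no (count: 0)
  'pretest' -> no (count: 0)
  'talk' -> no (count: 0)
  'disagree' -> YES, starts with 'dis' (count: 1)
  'dislike' -> YES, starts with 'dis' (count: 2)
  'disconnect' -> YES, starts with 'dis' (count: 3)
  'run' -> no (count: 3)
  'undo' -> no (count: 3)
Total with prefix 'dis': 3

3
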